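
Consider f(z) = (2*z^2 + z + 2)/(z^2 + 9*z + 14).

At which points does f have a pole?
{-7, -2}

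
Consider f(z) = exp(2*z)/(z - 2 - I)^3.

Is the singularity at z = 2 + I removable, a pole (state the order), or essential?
pole of order 3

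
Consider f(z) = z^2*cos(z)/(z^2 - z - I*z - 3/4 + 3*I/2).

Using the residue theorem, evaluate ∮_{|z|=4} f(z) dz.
By the residue theorem, ∮_C f(z) dz = 2πi · (sum of the residues of f at the poles inside |z| = 4).

The denominator factors as (z - 3/2)*(z + 1/2 - I), so the singularities of f are simple poles at z = 3/2, z = -1/2 + I.
  |3/2|² = 9/4 < 16 = 4², so this pole is inside the contour.
  |-1/2 + I|² = 5/4 < 16 = 4², so this pole is inside the contour.

With P(z) = z^2*cos(z) and Q(z) = z^2 - z - I*z - 3/4 + 3*I/2, each pole is simple, so Res(f, z₀) = P(z₀)/Q'(z₀) with Q'(z) = 2*z - 1 - I.
  Res(f, 3/2) = P(3/2)/Q'(3/2) = (9*cos(3/2)/4)/(2 - I) = (9/10 + 9*I/20)*cos(3/2)
  Res(f, -1/2 + I) = P(-1/2 + I)/Q'(-1/2 + I) = ((-3/4 - I)*cos(1/2 - I))/(-2 + I) = (1/10 + 11*I/20)*cos(1/2 - I)

Sum of residues inside C: (9/10 + 9*I/20)*cos(3/2) + (1/10 + 11*I/20)*cos(1/2 - I)
∮_C f(z) dz = 2πi · ((9/10 + 9*I/20)*cos(3/2) + (1/10 + 11*I/20)*cos(1/2 - I)) = pi*(-11/10 + I/5)*cos(1/2 - I) + pi*(-9/10 + 9*I/5)*cos(3/2)

Final answer: pi*(-11/10 + I/5)*cos(1/2 - I) + pi*(-9/10 + 9*I/5)*cos(3/2)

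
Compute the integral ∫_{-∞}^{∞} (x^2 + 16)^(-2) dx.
pi/128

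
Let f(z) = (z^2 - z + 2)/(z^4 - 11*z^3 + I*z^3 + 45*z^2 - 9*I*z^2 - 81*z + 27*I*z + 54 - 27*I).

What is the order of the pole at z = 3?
Factor the denominator:
  z^4 - 11*z^3 + I*z^3 + 45*z^2 - 9*I*z^2 - 81*z + 27*I*z + 54 - 27*I = (z - 3)^3*(z - 2 + I)

The numerator P(z) = z^2 - z + 2 has P(3) = 8 ≠ 0, so no factor of (z - 3) cancels.
Near z = 3 we can therefore write f(z) = g(z)/(z - 3)^3 with g analytic at 3 and g(3) ≠ 0 (g is the numerator divided by the remaining denominator factors).

Hence z = 3 is a pole of order 3.

Final answer: 3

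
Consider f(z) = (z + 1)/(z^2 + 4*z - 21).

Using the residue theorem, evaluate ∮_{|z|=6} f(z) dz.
By the residue theorem, ∮_C f(z) dz = 2πi · (sum of the residues of f at the poles inside |z| = 6).

The denominator factors as (z - 3)*(z + 7), so the singularities of f are simple poles at z = 3, z = -7.
  |3|² = 9 < 36 = 6², so this pole is inside the contour.
  |-7|² = 49 > 36 = 6², so this pole is outside the contour.

With P(z) = z + 1 and Q(z) = z^2 + 4*z - 21, each pole is simple, so Res(f, z₀) = P(z₀)/Q'(z₀) with Q'(z) = 2*z + 4.
  Res(f, 3) = P(3)/Q'(3) = (4)/(10) = 2/5

∮_C f(z) dz = 2πi · (2/5) = 4*I*pi/5

Final answer: 4*I*pi/5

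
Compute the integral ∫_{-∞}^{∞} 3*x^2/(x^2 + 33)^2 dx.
Let f(z) = 3*z^2/(z^2 + 33)^2. The denominator has no real zeros and deg Q - deg P = 2 ≥ 2, so the integral of f over the upper semicircle |z| = R tends to 0 as R → ∞. Closing the contour in the upper half-plane,
  ∫_{-∞}^{∞} f(x) dx = 2πi · Σ Res(f, z_k)  over the poles with Im z_k > 0.

Zeros of the denominator: z^2 + 33 = 0 gives z = ±sqrt(33)*I.
Upper half-plane: z = sqrt(33)*I (a pole of order 2).

Write f(z) = g(z)/(z - sqrt(33)*I)^2 with g(z) = 3*z^2/(z + sqrt(33)*I)^2. For a double pole, Res(f, z₀) = g'(z₀):
  g'(z) = 6*sqrt(33)*I*z/(z + sqrt(33)*I)^3
  Res(f, sqrt(33)*I) = g'(sqrt(33)*I) = -sqrt(33)*I/44

∫_{-∞}^{∞} f(x) dx = 2πi · (-sqrt(33)*I/44) = sqrt(33)*pi/22

Final answer: sqrt(33)*pi/22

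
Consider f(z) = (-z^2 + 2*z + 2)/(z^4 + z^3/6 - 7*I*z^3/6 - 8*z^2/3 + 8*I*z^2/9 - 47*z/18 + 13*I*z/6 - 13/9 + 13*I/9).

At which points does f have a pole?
The singularities of f are the zeros of the denominator. Factoring,
  z^4 + z^3/6 - 7*I*z^3/6 - 8*z^2/3 + 8*I*z^2/9 - 47*z/18 + 13*I*z/6 - 13/9 + 13*I/9 = (z + 2/3 - I)*(z + 1 - 2*I/3)*(z + 1/2 + I/2)*(z - 2)
so the candidates are z = -2/3 + I, z = -1 + 2*I/3, z = -1/2 - I/2, z = 2.

Check the numerator P(z) = -z^2 + 2*z + 2 at each one:
  P(-2/3 + I) = 11/9 + 10*I/3 ≠ 0, so z = -2/3 + I is a (simple) pole.
  P(-1 + 2*I/3) = -5/9 + 8*I/3 ≠ 0, so z = -1 + 2*I/3 is a (simple) pole.
  P(-1/2 - I/2) = 1 - 3*I/2 ≠ 0, so z = -1/2 - I/2 is a (simple) pole.
  P(2) = 2 ≠ 0, so z = 2 is a (simple) pole.

Poles of f: {-1 + 2*I/3, -2/3 + I, -1/2 - I/2, 2}

Final answer: {-1 + 2*I/3, -2/3 + I, -1/2 - I/2, 2}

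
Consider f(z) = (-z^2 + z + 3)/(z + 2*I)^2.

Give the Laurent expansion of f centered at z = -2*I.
Put w = z - (-2*I), i.e. z = w - 2*I. The denominator is w^2, so it suffices to rewrite the numerator in powers of w.

P(z) = -z^2 + z + 3
P(w - 2*I) = 7 - 2*I + (1 + 4*I)*w - w^2

Dividing each term by w^2:
  f = (7 - 2*I)/w^2 + (1 + 4*I)/w - 1

Substituting back w = z + 2*I:
  f(z) = (7 - 2*I)/(z + 2*I)^2 + (1 + 4*I)/(z + 2*I) - 1

The series is finite because the numerator is a polynomial; the negative powers form the principal part, and the coefficient of 1/(z + 2*I) gives Res(f, -2*I) = 1 + 4*I.

Final answer: (7 - 2*I)/(z + 2*I)^2 + (1 + 4*I)/(z + 2*I) - 1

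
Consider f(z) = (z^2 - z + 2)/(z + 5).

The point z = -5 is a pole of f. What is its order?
Factor the denominator:
  z + 5 = (z + 5)

The numerator P(z) = z^2 - z + 2 has P(-5) = 32 ≠ 0, so no factor of (z + 5) cancels.
Near z = -5 we can therefore write f(z) = g(z)/(z + 5) with g analytic at -5 and g(-5) ≠ 0 (g is just the numerator).

Hence z = -5 is a pole of order 1.

Final answer: 1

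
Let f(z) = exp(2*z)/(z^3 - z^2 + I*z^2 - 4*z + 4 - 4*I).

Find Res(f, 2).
Write f(z) = P(z)/Q(z) with P(z) = exp(2*z) and Q(z) = z^3 - z^2 + I*z^2 - 4*z + 4 - 4*I.
The denominator factors as Q(z) = (z + 2)*(z - 1 + I)*(z - 2), so z = 2 is a simple zero of Q and P is analytic there; z = 2 is therefore a simple pole and
  Res(f, z₀) = P(z₀)/Q'(z₀).

Q'(z) = 3*z^2 - 2*z + 2*I*z - 4, so Q'(2) = 4 + 4*I.
P(2) = exp(4).

Res(f, 2) = (exp(4))/(4 + 4*I) = (1/8 - I/8)*exp(4)

Final answer: (1/8 - I/8)*exp(4)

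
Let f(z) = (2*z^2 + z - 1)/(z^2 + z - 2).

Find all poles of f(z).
The singularities of f are the zeros of the denominator. Factoring,
  z^2 + z - 2 = (z - 1)*(z + 2)
so the candidates are z = 1, z = -2.

Check the numerator P(z) = 2*z^2 + z - 1 at each one:
  P(1) = 2 ≠ 0, so z = 1 is a (simple) pole.
  P(-2) = 5 ≠ 0, so z = -2 is a (simple) pole.

Poles of f: {-2, 1}

Final answer: {-2, 1}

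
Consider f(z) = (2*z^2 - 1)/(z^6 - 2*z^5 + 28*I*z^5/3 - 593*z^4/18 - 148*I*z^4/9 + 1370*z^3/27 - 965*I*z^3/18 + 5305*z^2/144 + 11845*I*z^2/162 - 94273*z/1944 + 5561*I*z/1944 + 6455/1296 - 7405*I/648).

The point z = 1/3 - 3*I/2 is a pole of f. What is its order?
4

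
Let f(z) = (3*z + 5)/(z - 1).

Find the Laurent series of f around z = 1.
Put w = z - (1), i.e. z = w + 1. The denominator is w, so it suffices to rewrite the numerator in powers of w.

P(z) = 3*z + 5
P(w + 1) = 8 + 3*w

Dividing each term by w:
  f = 8/w + 3

Substituting back w = z - 1:
  f(z) = 8/(z - 1) + 3

The series is finite because the numerator is a polynomial; the negative powers form the principal part, and the coefficient of 1/(z - 1) gives Res(f, 1) = 8.

Final answer: 8/(z - 1) + 3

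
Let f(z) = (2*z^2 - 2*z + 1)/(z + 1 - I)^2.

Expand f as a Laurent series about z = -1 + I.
(3 - 6*I)/(z + 1 - I)^2 + (-6 + 4*I)/(z + 1 - I) + 2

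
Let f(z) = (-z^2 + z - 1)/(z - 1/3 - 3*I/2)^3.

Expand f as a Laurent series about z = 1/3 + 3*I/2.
Put w = z - (1/3 + 3*I/2), i.e. z = w + 1/3 + 3*I/2. The denominator is w^3, so it suffices to rewrite the numerator in powers of w.

P(z) = -z^2 + z - 1
P(w + 1/3 + 3*I/2) = 53/36 + I/2 + (1/3 - 3*I)*w - w^2

Dividing each term by w^3:
  f = (53/36 + I/2)/w^3 + (1/3 - 3*I)/w^2 - 1/w

Substituting back w = z - 1/3 - 3*I/2:
  f(z) = (53/36 + I/2)/(z - 1/3 - 3*I/2)^3 + (1/3 - 3*I)/(z - 1/3 - 3*I/2)^2 - 1/(z - 1/3 - 3*I/2)

The series is finite because the numerator is a polynomial; the negative powers form the principal part, and the coefficient of 1/(z - 1/3 - 3*I/2) gives Res(f, 1/3 + 3*I/2) = -1.

Final answer: (53/36 + I/2)/(z - 1/3 - 3*I/2)^3 + (1/3 - 3*I)/(z - 1/3 - 3*I/2)^2 - 1/(z - 1/3 - 3*I/2)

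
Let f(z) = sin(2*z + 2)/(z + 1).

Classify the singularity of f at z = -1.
Let u = z + 1. The argument of sin is 2*z + 2 = 2u, so
  f = sin(2u)/u = ((2u) - (2u)^3/6 + ...)/u = 2 - (4/3)*u^2 + ...
The Laurent expansion about u = 0 has no negative powers; equivalently lim_{z→-1} f(z) = 2 exists and is finite.
So the singularity is removable.

Final answer: removable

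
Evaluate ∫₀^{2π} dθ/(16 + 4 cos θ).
sqrt(15)*pi/30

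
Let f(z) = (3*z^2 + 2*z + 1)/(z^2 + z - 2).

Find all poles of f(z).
The singularities of f are the zeros of the denominator. Factoring,
  z^2 + z - 2 = (z + 2)*(z - 1)
so the candidates are z = -2, z = 1.

Check the numerator P(z) = 3*z^2 + 2*z + 1 at each one:
  P(-2) = 9 ≠ 0, so z = -2 is a (simple) pole.
  P(1) = 6 ≠ 0, so z = 1 is a (simple) pole.

Poles of f: {-2, 1}

Final answer: {-2, 1}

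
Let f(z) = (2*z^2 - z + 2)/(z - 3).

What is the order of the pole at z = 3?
1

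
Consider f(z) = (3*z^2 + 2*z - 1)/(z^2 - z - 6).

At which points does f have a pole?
The singularities of f are the zeros of the denominator. Factoring,
  z^2 - z - 6 = (z - 3)*(z + 2)
so the candidates are z = 3, z = -2.

Check the numerator P(z) = 3*z^2 + 2*z - 1 at each one:
  P(3) = 32 ≠ 0, so z = 3 is a (simple) pole.
  P(-2) = 7 ≠ 0, so z = -2 is a (simple) pole.

Poles of f: {-2, 3}

Final answer: {-2, 3}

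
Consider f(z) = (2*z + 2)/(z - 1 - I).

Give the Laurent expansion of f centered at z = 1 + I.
Put w = z - (1 + I), i.e. z = w + 1 + I. The denominator is w, so it suffices to rewrite the numerator in powers of w.

P(z) = 2*z + 2
P(w + 1 + I) = 4 + 2*I + 2*w

Dividing each term by w:
  f = (4 + 2*I)/w + 2

Substituting back w = z - 1 - I:
  f(z) = (4 + 2*I)/(z - 1 - I) + 2

The series is finite because the numerator is a polynomial; the negative powers form the principal part, and the coefficient of 1/(z - 1 - I) gives Res(f, 1 + I) = 4 + 2*I.

Final answer: (4 + 2*I)/(z - 1 - I) + 2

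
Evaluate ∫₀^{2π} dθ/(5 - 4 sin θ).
Call the integral J. The integrand is 2π-periodic and we integrate over a full period, so shifting θ does not change the value (θ → θ + π/2 turns sin θ into cos θ; θ → θ + π flips the sign of the trig term). Hence
  J = ∫₀^{2π} dθ/(5 + 4 cos θ).
Put z = e^{iθ}: then cos θ = (z + 1/z)/2, dθ = dz/(iz), and z runs once counterclockwise around |z| = 1:
  J = ∮_{|z|=1} 1/(5 + 4*(z + 1/z)/2) · dz/(iz) = (2/i) ∮_{|z|=1} dz/(4*z^2 + 10*z + 4).
The roots of 4*z^2 + 10*z + 4 are z = (-5 ± sqrt(5^2 - 4^2))/4, with sqrt(9) = 3; their product is 1, so only z₊ = -1/2 lies inside the unit circle (z₋ = -2 lies outside).
z₊ is a simple zero of q(z) = 4*z^2 + 10*z + 4, so Res(1/q, z₊) = 1/q'(z₊) with q'(z) = 8*z + 10; and q'(z₊) = 4*(z₊ - z₋) = 6.
Therefore J = (2/i) · 2πi · 1/(6) = 2*pi/(3) = 2*pi/3

Final answer: 2*pi/3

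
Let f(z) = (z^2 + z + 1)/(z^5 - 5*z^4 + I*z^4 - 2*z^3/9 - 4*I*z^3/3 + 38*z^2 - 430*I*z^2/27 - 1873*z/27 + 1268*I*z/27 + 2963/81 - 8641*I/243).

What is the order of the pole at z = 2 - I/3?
4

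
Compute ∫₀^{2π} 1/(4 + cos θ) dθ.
2*sqrt(15)*pi/15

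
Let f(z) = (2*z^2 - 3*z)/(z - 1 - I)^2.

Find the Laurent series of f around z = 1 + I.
Put w = z - (1 + I), i.e. z = w + 1 + I. The denominator is w^2, so it suffices to rewrite the numerator in powers of w.

P(z) = 2*z^2 - 3*z
P(w + 1 + I) = -3 + I + (1 + 4*I)*w + 2*w^2

Dividing each term by w^2:
  f = (-3 + I)/w^2 + (1 + 4*I)/w + 2

Substituting back w = z - 1 - I:
  f(z) = (-3 + I)/(z - 1 - I)^2 + (1 + 4*I)/(z - 1 - I) + 2

The series is finite because the numerator is a polynomial; the negative powers form the principal part, and the coefficient of 1/(z - 1 - I) gives Res(f, 1 + I) = 1 + 4*I.

Final answer: (-3 + I)/(z - 1 - I)^2 + (1 + 4*I)/(z - 1 - I) + 2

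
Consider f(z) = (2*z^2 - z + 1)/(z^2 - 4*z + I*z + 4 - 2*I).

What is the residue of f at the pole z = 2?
-7*I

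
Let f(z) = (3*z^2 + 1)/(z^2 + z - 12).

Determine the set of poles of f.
The singularities of f are the zeros of the denominator. Factoring,
  z^2 + z - 12 = (z - 3)*(z + 4)
so the candidates are z = 3, z = -4.

Check the numerator P(z) = 3*z^2 + 1 at each one:
  P(3) = 28 ≠ 0, so z = 3 is a (simple) pole.
  P(-4) = 49 ≠ 0, so z = -4 is a (simple) pole.

Poles of f: {-4, 3}

Final answer: {-4, 3}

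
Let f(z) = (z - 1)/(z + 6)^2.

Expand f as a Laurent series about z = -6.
-7/(z + 6)^2 + 1/(z + 6)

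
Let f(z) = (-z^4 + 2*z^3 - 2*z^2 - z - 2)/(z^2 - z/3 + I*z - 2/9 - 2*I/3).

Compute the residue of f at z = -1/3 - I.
Write f(z) = P(z)/Q(z) with P(z) = -z^4 + 2*z^3 - 2*z^2 - z - 2 and Q(z) = z^2 - z/3 + I*z - 2/9 - 2*I/3.
The denominator factors as Q(z) = (z + 1/3 + I)*(z - 2/3), so z = -1/3 - I is a simple zero of Q and P is analytic there; z = -1/3 - I is therefore a simple pole and
  Res(f, z₀) = P(z₀)/Q'(z₀).

Q'(z) = 2*z - 1/3 + I, so Q'(-1/3 - I) = -1 - I.
P(-1/3 - I) = 137/81 + 59*I/27.

Res(f, -1/3 - I) = (137/81 + 59*I/27)/(-1 - I) = -157/81 - 20*I/81

Final answer: -157/81 - 20*I/81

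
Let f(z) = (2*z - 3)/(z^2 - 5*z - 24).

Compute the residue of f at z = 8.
Write f(z) = P(z)/Q(z) with P(z) = 2*z - 3 and Q(z) = z^2 - 5*z - 24.
The denominator factors as Q(z) = (z - 8)*(z + 3), so z = 8 is a simple zero of Q and P is analytic there; z = 8 is therefore a simple pole and
  Res(f, z₀) = P(z₀)/Q'(z₀).

Q'(z) = 2*z - 5, so Q'(8) = 11.
P(8) = 13.

Res(f, 8) = (13)/(11) = 13/11

Final answer: 13/11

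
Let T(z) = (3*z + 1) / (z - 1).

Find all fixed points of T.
T(z) = z means 3*z + 1 = z*(z - 1), i.e.
  z^2 - 4*z - 1 = 0.
Discriminant: (-4)^2 - 4*(1)*(-1) = 20, so the roots are real.
  z = (4 ± sqrt(20))/(2*(1))
Fixed points: {2 - sqrt(5), 2 + sqrt(5)}

Final answer: {2 - sqrt(5), 2 + sqrt(5)}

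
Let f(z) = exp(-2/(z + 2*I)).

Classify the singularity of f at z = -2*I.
Let u = z + 2*I. Then
  e^(-2/u) = Σ_{k≥0} (-2)^k/(k!·u^k) = 1 - 2/u + 2/u^2 - 4/(3*u^3) + ...
which has infinitely many negative powers of u, so exp(-2/(z + 2*I)) has an essential singularity at z = -2*I.
So the singularity is essential.

Final answer: essential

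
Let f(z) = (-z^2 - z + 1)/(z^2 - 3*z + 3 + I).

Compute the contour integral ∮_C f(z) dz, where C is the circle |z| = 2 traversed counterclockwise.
By the residue theorem, ∮_C f(z) dz = 2πi · (sum of the residues of f at the poles inside |z| = 2).

The denominator factors as (z - 1 - I)*(z - 2 + I), so the singularities of f are simple poles at z = 1 + I, z = 2 - I.
  |1 + I|² = 2 < 4 = 2², so this pole is inside the contour.
  |2 - I|² = 5 > 4 = 2², so this pole is outside the contour.

With P(z) = -z^2 - z + 1 and Q(z) = z^2 - 3*z + 3 + I, each pole is simple, so Res(f, z₀) = P(z₀)/Q'(z₀) with Q'(z) = 2*z - 3.
  Res(f, 1 + I) = P(1 + I)/Q'(1 + I) = (-3*I)/(-1 + 2*I) = -6/5 + 3*I/5

∮_C f(z) dz = 2πi · (-6/5 + 3*I/5) = pi*(-6/5 - 12*I/5)

Final answer: pi*(-6/5 - 12*I/5)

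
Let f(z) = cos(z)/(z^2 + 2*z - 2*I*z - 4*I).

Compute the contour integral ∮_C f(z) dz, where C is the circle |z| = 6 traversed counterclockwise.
By the residue theorem, ∮_C f(z) dz = 2πi · (sum of the residues of f at the poles inside |z| = 6).

The denominator factors as (z + 2)*(z - 2*I), so the singularities of f are simple poles at z = -2, z = 2*I.
  |-2|² = 4 < 36 = 6², so this pole is inside the contour.
  |2*I|² = 4 < 36 = 6², so this pole is inside the contour.

With P(z) = cos(z) and Q(z) = z^2 + 2*z - 2*I*z - 4*I, each pole is simple, so Res(f, z₀) = P(z₀)/Q'(z₀) with Q'(z) = 2*z + 2 - 2*I.
  Res(f, -2) = P(-2)/Q'(-2) = (cos(2))/(-2 - 2*I) = (-1/4 + I/4)*cos(2)
  Res(f, 2*I) = P(2*I)/Q'(2*I) = (cosh(2))/(2 + 2*I) = (1/4 - I/4)*cosh(2)

Sum of residues inside C: (1/4 - I/4)*cosh(2) + (-1/4 + I/4)*cos(2)
∮_C f(z) dz = 2πi · ((1/4 - I/4)*cosh(2) + (-1/4 + I/4)*cos(2)) = pi*(-1/2 - I/2)*cos(2) + pi*(1/2 + I/2)*cosh(2)

Final answer: pi*(-1/2 - I/2)*cos(2) + pi*(1/2 + I/2)*cosh(2)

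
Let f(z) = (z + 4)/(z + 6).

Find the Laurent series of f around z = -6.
Put w = z - (-6), i.e. z = w - 6. The denominator is w, so it suffices to rewrite the numerator in powers of w.

P(z) = z + 4
P(w - 6) = -2 + w

Dividing each term by w:
  f = -2/w + 1

Substituting back w = z + 6:
  f(z) = -2/(z + 6) + 1

The series is finite because the numerator is a polynomial; the negative powers form the principal part, and the coefficient of 1/(z + 6) gives Res(f, -6) = -2.

Final answer: -2/(z + 6) + 1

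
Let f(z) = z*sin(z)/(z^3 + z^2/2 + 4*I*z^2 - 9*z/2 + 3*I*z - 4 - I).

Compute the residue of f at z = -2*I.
Write f(z) = P(z)/Q(z) with P(z) = z*sin(z) and Q(z) = z^3 + z^2/2 + 4*I*z^2 - 9*z/2 + 3*I*z - 4 - I.
The denominator factors as Q(z) = (z + 1)*(z + 2*I)*(z - 1/2 + 2*I), so z = -2*I is a simple zero of Q and P is analytic there; z = -2*I is therefore a simple pole and
  Res(f, z₀) = P(z₀)/Q'(z₀).

Q'(z) = 3*z^2 + z + 8*I*z - 9/2 + 3*I, so Q'(-2*I) = -1/2 + I.
P(-2*I) = -2*sinh(2).

Res(f, -2*I) = (-2*sinh(2))/(-1/2 + I) = (4/5 + 8*I/5)*sinh(2)

Final answer: (4/5 + 8*I/5)*sinh(2)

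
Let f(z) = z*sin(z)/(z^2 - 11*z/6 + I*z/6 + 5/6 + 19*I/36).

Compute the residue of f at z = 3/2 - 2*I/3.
Write f(z) = P(z)/Q(z) with P(z) = z*sin(z) and Q(z) = z^2 - 11*z/6 + I*z/6 + 5/6 + 19*I/36.
The denominator factors as Q(z) = (z - 3/2 + 2*I/3)*(z - 1/3 - I/2), so z = 3/2 - 2*I/3 is a simple zero of Q and P is analytic there; z = 3/2 - 2*I/3 is therefore a simple pole and
  Res(f, z₀) = P(z₀)/Q'(z₀).

Q'(z) = 2*z - 11/6 + I/6, so Q'(3/2 - 2*I/3) = 7/6 - 7*I/6.
P(3/2 - 2*I/3) = (3/2 - 2*I/3)*sin(3/2 - 2*I/3).

Res(f, 3/2 - 2*I/3) = ((3/2 - 2*I/3)*sin(3/2 - 2*I/3))/(7/6 - 7*I/6) = (13/14 + 5*I/14)*sin(3/2 - 2*I/3)

Final answer: (13/14 + 5*I/14)*sin(3/2 - 2*I/3)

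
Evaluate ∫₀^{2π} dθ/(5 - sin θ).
sqrt(6)*pi/6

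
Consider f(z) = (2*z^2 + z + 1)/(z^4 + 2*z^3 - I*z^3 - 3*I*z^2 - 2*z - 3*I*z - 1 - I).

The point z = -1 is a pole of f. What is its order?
3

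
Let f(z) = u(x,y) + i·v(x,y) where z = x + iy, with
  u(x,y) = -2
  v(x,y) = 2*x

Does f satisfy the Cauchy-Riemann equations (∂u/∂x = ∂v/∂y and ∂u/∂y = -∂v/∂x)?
∂u/∂x = 0
∂v/∂y = 0
∂u/∂y = 0
∂v/∂x = 2
∂u/∂y ≠ -∂v/∂x; the Cauchy-Riemann equations are not satisfied, so f is not analytic.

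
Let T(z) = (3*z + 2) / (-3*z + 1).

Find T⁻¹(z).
Set w = T(z) = (3*z + 2) / (-3*z + 1) and solve for z:
  w*(-3*z + 1) = 3*z + 2
  w + z*(-3*w - 3) - 2 = 0
  z*(-3*w - 3) = 2 - w
  z = (w - 2)/(3*w + 3)
Renaming the variable, T⁻¹(z) = (z - 2)/(3*z + 3).
(Check: ad - bc = 9 ≠ 0, so T is invertible.)

Final answer: (z - 2)/(3*z + 3)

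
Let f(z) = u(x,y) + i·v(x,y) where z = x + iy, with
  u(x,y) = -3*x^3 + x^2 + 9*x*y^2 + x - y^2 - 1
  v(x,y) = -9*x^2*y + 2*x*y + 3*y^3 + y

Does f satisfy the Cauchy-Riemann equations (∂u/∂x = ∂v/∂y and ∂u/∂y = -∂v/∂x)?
∂u/∂x = -9*x^2 + 2*x + 9*y^2 + 1
∂v/∂y = -9*x^2 + 2*x + 9*y^2 + 1
∂u/∂y = 18*x*y - 2*y
∂v/∂x = -18*x*y + 2*y
∂u/∂x = ∂v/∂y and ∂u/∂y = -∂v/∂x hold identically; f is analytic.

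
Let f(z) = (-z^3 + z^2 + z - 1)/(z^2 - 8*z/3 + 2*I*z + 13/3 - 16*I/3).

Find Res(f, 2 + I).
Write f(z) = P(z)/Q(z) with P(z) = -z^3 + z^2 + z - 1 and Q(z) = z^2 - 8*z/3 + 2*I*z + 13/3 - 16*I/3.
The denominator factors as Q(z) = (z - 2 - I)*(z - 2/3 + 3*I), so z = 2 + I is a simple zero of Q and P is analytic there; z = 2 + I is therefore a simple pole and
  Res(f, z₀) = P(z₀)/Q'(z₀).

Q'(z) = 2*z - 8/3 + 2*I, so Q'(2 + I) = 4/3 + 4*I.
P(2 + I) = 2 - 6*I.

Res(f, 2 + I) = (2 - 6*I)/(4/3 + 4*I) = -6/5 - 9*I/10

Final answer: -6/5 - 9*I/10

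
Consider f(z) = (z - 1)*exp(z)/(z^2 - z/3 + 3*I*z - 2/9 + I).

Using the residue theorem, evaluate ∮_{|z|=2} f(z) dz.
By the residue theorem, ∮_C f(z) dz = 2πi · (sum of the residues of f at the poles inside |z| = 2).

The denominator factors as (z + 1/3)*(z - 2/3 + 3*I), so the singularities of f are simple poles at z = -1/3, z = 2/3 - 3*I.
  |-1/3|² = 1/9 < 4 = 2², so this pole is inside the contour.
  |2/3 - 3*I|² = 85/9 > 4 = 2², so this pole is outside the contour.

With P(z) = (z - 1)*exp(z) and Q(z) = z^2 - z/3 + 3*I*z - 2/9 + I, each pole is simple, so Res(f, z₀) = P(z₀)/Q'(z₀) with Q'(z) = 2*z - 1/3 + 3*I.
  Res(f, -1/3) = P(-1/3)/Q'(-1/3) = (-4*exp(-1/3)/3)/(-1 + 3*I) = (2/15 + 2*I/5)*exp(-1/3)

∮_C f(z) dz = 2πi · ((2/15 + 2*I/5)*exp(-1/3)) = pi*(-4/5 + 4*I/15)*exp(-1/3)

Final answer: pi*(-4/5 + 4*I/15)*exp(-1/3)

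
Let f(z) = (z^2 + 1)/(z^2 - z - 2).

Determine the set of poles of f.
The singularities of f are the zeros of the denominator. Factoring,
  z^2 - z - 2 = (z + 1)*(z - 2)
so the candidates are z = -1, z = 2.

Check the numerator P(z) = z^2 + 1 at each one:
  P(-1) = 2 ≠ 0, so z = -1 is a (simple) pole.
  P(2) = 5 ≠ 0, so z = 2 is a (simple) pole.

Poles of f: {-1, 2}

Final answer: {-1, 2}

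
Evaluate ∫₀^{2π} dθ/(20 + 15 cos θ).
2*sqrt(7)*pi/35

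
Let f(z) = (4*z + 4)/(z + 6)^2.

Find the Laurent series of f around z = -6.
Put w = z - (-6), i.e. z = w - 6. The denominator is w^2, so it suffices to rewrite the numerator in powers of w.

P(z) = 4*z + 4
P(w - 6) = -20 + 4*w

Dividing each term by w^2:
  f = -20/w^2 + 4/w

Substituting back w = z + 6:
  f(z) = -20/(z + 6)^2 + 4/(z + 6)

The series is finite because the numerator is a polynomial; the negative powers form the principal part, and the coefficient of 1/(z + 6) gives Res(f, -6) = 4.

Final answer: -20/(z + 6)^2 + 4/(z + 6)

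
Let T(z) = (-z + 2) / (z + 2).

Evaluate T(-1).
Substitute z = -1:
  numerator:   -(-1) + 2 = 3
  denominator: (-1) + 2 = 1
T(-1) = (3)/(1) = 3

Final answer: 3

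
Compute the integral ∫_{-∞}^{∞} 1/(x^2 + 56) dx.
Let f(z) = 1/(z^2 + 56). The denominator has no real zeros and deg Q - deg P = 2 ≥ 2, so the integral of f over the upper semicircle |z| = R tends to 0 as R → ∞. Closing the contour in the upper half-plane,
  ∫_{-∞}^{∞} f(x) dx = 2πi · Σ Res(f, z_k)  over the poles with Im z_k > 0.

Zeros of the denominator: z^2 + 56 = 0 gives z = ±2*sqrt(14)*I.
Upper half-plane: z = 2*sqrt(14)*I (simple).

Each pole is a simple zero of Q(z) = z^2 + 56, so Res(f, z₀) = P(z₀)/Q'(z₀) with P(z) = 1, Q'(z) = 2*z:
  Res(f, 2*sqrt(14)*I) = (1)/(4*sqrt(14)*I) = -sqrt(14)*I/56

∫_{-∞}^{∞} f(x) dx = 2πi · (-sqrt(14)*I/56) = sqrt(14)*pi/28

Final answer: sqrt(14)*pi/28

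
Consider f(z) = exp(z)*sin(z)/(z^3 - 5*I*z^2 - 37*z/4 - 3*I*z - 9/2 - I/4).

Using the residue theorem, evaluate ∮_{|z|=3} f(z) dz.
By the residue theorem, ∮_C f(z) dz = 2πi · (sum of the residues of f at the poles inside |z| = 3).

The denominator factors as (z + 1/2)*(z - 2 - 3*I)*(z + 3/2 - 2*I), so the singularities of f are simple poles at z = -1/2, z = 2 + 3*I, z = -3/2 + 2*I.
  |-1/2|² = 1/4 < 9 = 3², so this pole is inside the contour.
  |2 + 3*I|² = 13 > 9 = 3², so this pole is outside the contour.
  |-3/2 + 2*I|² = 25/4 < 9 = 3², so this pole is inside the contour.

With P(z) = exp(z)*sin(z) and Q(z) = z^3 - 5*I*z^2 - 37*z/4 - 3*I*z - 9/2 - I/4, each pole is simple, so Res(f, z₀) = P(z₀)/Q'(z₀) with Q'(z) = 3*z^2 - 10*I*z - 37/4 - 3*I.
  Res(f, -1/2) = P(-1/2)/Q'(-1/2) = (-exp(-1/2)*sin(1/2))/(-17/2 + 2*I) = (34/305 + 8*I/305)*exp(-1/2)*sin(1/2)
  Res(f, -3/2 + 2*I) = P(-3/2 + 2*I)/Q'(-3/2 + 2*I) = (-exp(-3/2 + 2*I)*sin(3/2 - 2*I))/(11/2 - 6*I) = (-22/265 - 24*I/265)*exp(-3/2 + 2*I)*sin(3/2 - 2*I)

Sum of residues inside C: (-22/265 - 24*I/265)*exp(-3/2 + 2*I)*sin(3/2 - 2*I) + (34/305 + 8*I/305)*exp(-1/2)*sin(1/2)
∮_C f(z) dz = 2πi · ((-22/265 - 24*I/265)*exp(-3/2 + 2*I)*sin(3/2 - 2*I) + (34/305 + 8*I/305)*exp(-1/2)*sin(1/2)) = pi*(-16/305 + 68*I/305)*exp(-1/2)*sin(1/2) + pi*(48/265 - 44*I/265)*exp(-3/2 + 2*I)*sin(3/2 - 2*I)

Final answer: pi*(-16/305 + 68*I/305)*exp(-1/2)*sin(1/2) + pi*(48/265 - 44*I/265)*exp(-3/2 + 2*I)*sin(3/2 - 2*I)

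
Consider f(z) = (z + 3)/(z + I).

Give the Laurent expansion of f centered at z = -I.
(3 - I)/(z + I) + 1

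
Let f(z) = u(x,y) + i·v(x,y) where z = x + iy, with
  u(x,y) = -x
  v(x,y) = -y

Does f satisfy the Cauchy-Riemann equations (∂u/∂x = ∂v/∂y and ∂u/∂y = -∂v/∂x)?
∂u/∂x = -1
∂v/∂y = -1
∂u/∂y = 0
∂v/∂x = 0
∂u/∂x = ∂v/∂y and ∂u/∂y = -∂v/∂x hold identically; f is analytic.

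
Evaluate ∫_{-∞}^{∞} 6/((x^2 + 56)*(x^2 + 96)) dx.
pi*(-7*sqrt(6) + 6*sqrt(14))/1120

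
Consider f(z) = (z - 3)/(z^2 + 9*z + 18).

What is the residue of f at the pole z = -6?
3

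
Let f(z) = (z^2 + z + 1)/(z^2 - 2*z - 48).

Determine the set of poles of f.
The singularities of f are the zeros of the denominator. Factoring,
  z^2 - 2*z - 48 = (z + 6)*(z - 8)
so the candidates are z = -6, z = 8.

Check the numerator P(z) = z^2 + z + 1 at each one:
  P(-6) = 31 ≠ 0, so z = -6 is a (simple) pole.
  P(8) = 73 ≠ 0, so z = 8 is a (simple) pole.

Poles of f: {-6, 8}

Final answer: {-6, 8}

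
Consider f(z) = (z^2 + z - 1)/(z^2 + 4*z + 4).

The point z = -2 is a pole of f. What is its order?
Factor the denominator:
  z^2 + 4*z + 4 = (z + 2)^2

The numerator P(z) = z^2 + z - 1 has P(-2) = 1 ≠ 0, so no factor of (z + 2) cancels.
Near z = -2 we can therefore write f(z) = g(z)/(z + 2)^2 with g analytic at -2 and g(-2) ≠ 0 (g is just the numerator).

Hence z = -2 is a pole of order 2.

Final answer: 2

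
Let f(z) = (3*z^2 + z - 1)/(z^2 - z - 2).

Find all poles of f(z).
The singularities of f are the zeros of the denominator. Factoring,
  z^2 - z - 2 = (z + 1)*(z - 2)
so the candidates are z = -1, z = 2.

Check the numerator P(z) = 3*z^2 + z - 1 at each one:
  P(-1) = 1 ≠ 0, so z = -1 is a (simple) pole.
  P(2) = 13 ≠ 0, so z = 2 is a (simple) pole.

Poles of f: {-1, 2}

Final answer: {-1, 2}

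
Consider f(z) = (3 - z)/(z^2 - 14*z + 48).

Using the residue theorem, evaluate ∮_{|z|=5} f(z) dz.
By the residue theorem, ∮_C f(z) dz = 2πi · (sum of the residues of f at the poles inside |z| = 5).

The denominator factors as (z - 6)*(z - 8), so the singularities of f are simple poles at z = 6, z = 8.
  |6|² = 36 > 25 = 5², so this pole is outside the contour.
  |8|² = 64 > 25 = 5², so this pole is outside the contour.

No pole lies inside the contour, so f is analytic on and inside C and the integral is 0 (Cauchy's theorem).

Final answer: 0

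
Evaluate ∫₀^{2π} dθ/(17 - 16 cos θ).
Call the integral J. The integrand is 2π-periodic and we integrate over a full period, so shifting θ does not change the value (θ → θ + π flips the sign of the trig term). Hence
  J = ∫₀^{2π} dθ/(17 + 16 cos θ).
Put z = e^{iθ}: then cos θ = (z + 1/z)/2, dθ = dz/(iz), and z runs once counterclockwise around |z| = 1:
  J = ∮_{|z|=1} 1/(17 + 16*(z + 1/z)/2) · dz/(iz) = (2/i) ∮_{|z|=1} dz/(16*z^2 + 34*z + 16).
The roots of 16*z^2 + 34*z + 16 are z = (-17 ± sqrt(17^2 - 16^2))/16, with sqrt(33) = sqrt(33); their product is 1, so only z₊ = -17/16 + sqrt(33)/16 lies inside the unit circle (z₋ = -17/16 - sqrt(33)/16 lies outside).
z₊ is a simple zero of q(z) = 16*z^2 + 34*z + 16, so Res(1/q, z₊) = 1/q'(z₊) with q'(z) = 32*z + 34; and q'(z₊) = 16*(z₊ - z₋) = 2*sqrt(33).
Therefore J = (2/i) · 2πi · 1/(2*sqrt(33)) = 2*pi/(sqrt(33)) = 2*sqrt(33)*pi/33

Final answer: 2*sqrt(33)*pi/33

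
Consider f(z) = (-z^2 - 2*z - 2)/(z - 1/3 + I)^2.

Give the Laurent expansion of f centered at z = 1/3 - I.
(-16/9 + 8*I/3)/(z - 1/3 + I)^2 + (-8/3 + 2*I)/(z - 1/3 + I) - 1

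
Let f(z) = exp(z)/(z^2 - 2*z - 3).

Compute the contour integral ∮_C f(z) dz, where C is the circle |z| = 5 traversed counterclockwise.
By the residue theorem, ∮_C f(z) dz = 2πi · (sum of the residues of f at the poles inside |z| = 5).

The denominator factors as (z - 3)*(z + 1), so the singularities of f are simple poles at z = 3, z = -1.
  |3|² = 9 < 25 = 5², so this pole is inside the contour.
  |-1|² = 1 < 25 = 5², so this pole is inside the contour.

With P(z) = exp(z) and Q(z) = z^2 - 2*z - 3, each pole is simple, so Res(f, z₀) = P(z₀)/Q'(z₀) with Q'(z) = 2*z - 2.
  Res(f, 3) = P(3)/Q'(3) = (exp(3))/(4) = exp(3)/4
  Res(f, -1) = P(-1)/Q'(-1) = (exp(-1))/(-4) = -exp(-1)/4

Sum of residues inside C: -exp(-1)/4 + exp(3)/4
∮_C f(z) dz = 2πi · (-exp(-1)/4 + exp(3)/4) = -I*pi*exp(-1)/2 + I*pi*exp(3)/2

Final answer: -I*pi*exp(-1)/2 + I*pi*exp(3)/2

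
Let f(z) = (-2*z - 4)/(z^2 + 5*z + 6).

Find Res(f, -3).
Write f(z) = P(z)/Q(z) with P(z) = -2*z - 4 and Q(z) = z^2 + 5*z + 6.
The denominator factors as Q(z) = (z + 3)*(z + 2), so z = -3 is a simple zero of Q and P is analytic there; z = -3 is therefore a simple pole and
  Res(f, z₀) = P(z₀)/Q'(z₀).

Q'(z) = 2*z + 5, so Q'(-3) = -1.
P(-3) = 2.

Res(f, -3) = (2)/(-1) = -2

Final answer: -2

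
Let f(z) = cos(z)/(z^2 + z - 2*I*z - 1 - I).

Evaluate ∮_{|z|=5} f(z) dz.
By the residue theorem, ∮_C f(z) dz = 2πi · (sum of the residues of f at the poles inside |z| = 5).

The denominator factors as (z - I)*(z + 1 - I), so the singularities of f are simple poles at z = I, z = -1 + I.
  |I|² = 1 < 25 = 5², so this pole is inside the contour.
  |-1 + I|² = 2 < 25 = 5², so this pole is inside the contour.

With P(z) = cos(z) and Q(z) = z^2 + z - 2*I*z - 1 - I, each pole is simple, so Res(f, z₀) = P(z₀)/Q'(z₀) with Q'(z) = 2*z + 1 - 2*I.
  Res(f, I) = P(I)/Q'(I) = (cosh(1))/(1) = cosh(1)
  Res(f, -1 + I) = P(-1 + I)/Q'(-1 + I) = (cos(1 - I))/(-1) = -cos(1 - I)

Sum of residues inside C: cosh(1) - cos(1 - I)
∮_C f(z) dz = 2πi · (cosh(1) - cos(1 - I)) = -2*I*pi*cos(1 - I) + 2*I*pi*cosh(1)

Final answer: -2*I*pi*cos(1 - I) + 2*I*pi*cosh(1)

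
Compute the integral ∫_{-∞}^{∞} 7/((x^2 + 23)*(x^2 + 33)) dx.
Let f(z) = 7/((z^2 + 23)*(z^2 + 33)). The denominator has no real zeros and deg Q - deg P = 4 ≥ 2, so the integral of f over the upper semicircle |z| = R tends to 0 as R → ∞. Closing the contour in the upper half-plane,
  ∫_{-∞}^{∞} f(x) dx = 2πi · Σ Res(f, z_k)  over the poles with Im z_k > 0.

Zeros of the denominator: z^2 + 23 = 0 gives z = ±sqrt(23)*I; z^2 + 33 = 0 gives z = ±sqrt(33)*I.
Upper half-plane: z = sqrt(23)*I, z = sqrt(33)*I (simple).

Each pole is a simple zero of Q(z) = z^4 + 56*z^2 + 759, so Res(f, z₀) = P(z₀)/Q'(z₀) with P(z) = 7, Q'(z) = 4*z^3 + 112*z:
  Res(f, sqrt(23)*I) = (7)/(20*sqrt(23)*I) = -7*sqrt(23)*I/460
  Res(f, sqrt(33)*I) = (7)/(-20*sqrt(33)*I) = 7*sqrt(33)*I/660

Sum of residues: 7*I*(-33*sqrt(23) + 23*sqrt(33))/15180
∫_{-∞}^{∞} f(x) dx = 2πi · (7*I*(-33*sqrt(23) + 23*sqrt(33))/15180) = 7*pi*(-23*sqrt(33) + 33*sqrt(23))/7590

Final answer: 7*pi*(-23*sqrt(33) + 33*sqrt(23))/7590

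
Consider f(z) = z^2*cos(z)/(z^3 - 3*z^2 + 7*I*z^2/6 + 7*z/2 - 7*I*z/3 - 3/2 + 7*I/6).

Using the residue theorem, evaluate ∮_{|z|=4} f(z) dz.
By the residue theorem, ∮_C f(z) dz = 2πi · (sum of the residues of f at the poles inside |z| = 4).

The denominator factors as (z - 1)*(z - 1 + 3*I/2)*(z - 1 - I/3), so the singularities of f are simple poles at z = 1, z = 1 - 3*I/2, z = 1 + I/3.
  |1|² = 1 < 16 = 4², so this pole is inside the contour.
  |1 - 3*I/2|² = 13/4 < 16 = 4², so this pole is inside the contour.
  |1 + I/3|² = 10/9 < 16 = 4², so this pole is inside the contour.

With P(z) = z^2*cos(z) and Q(z) = z^3 - 3*z^2 + 7*I*z^2/6 + 7*z/2 - 7*I*z/3 - 3/2 + 7*I/6, each pole is simple, so Res(f, z₀) = P(z₀)/Q'(z₀) with Q'(z) = 3*z^2 - 6*z + 7*I*z/3 + 7/2 - 7*I/3.
  Res(f, 1) = P(1)/Q'(1) = (cos(1))/(1/2) = 2*cos(1)
  Res(f, 1 - 3*I/2) = P(1 - 3*I/2)/Q'(1 - 3*I/2) = ((-5/4 - 3*I)*cos(1 - 3*I/2))/(-11/4) = (5/11 + 12*I/11)*cos(1 - 3*I/2)
  Res(f, 1 + I/3) = P(1 + I/3)/Q'(1 + I/3) = ((8/9 + 2*I/3)*cos(1 + I/3))/(-11/18) = (-16/11 - 12*I/11)*cos(1 + I/3)

Sum of residues inside C: 2*cos(1) + (-16/11 - 12*I/11)*cos(1 + I/3) + (5/11 + 12*I/11)*cos(1 - 3*I/2)
∮_C f(z) dz = 2πi · (2*cos(1) + (-16/11 - 12*I/11)*cos(1 + I/3) + (5/11 + 12*I/11)*cos(1 - 3*I/2)) = pi*(-24/11 + 10*I/11)*cos(1 - 3*I/2) + pi*(24/11 - 32*I/11)*cos(1 + I/3) + 4*I*pi*cos(1)

Final answer: pi*(-24/11 + 10*I/11)*cos(1 - 3*I/2) + pi*(24/11 - 32*I/11)*cos(1 + I/3) + 4*I*pi*cos(1)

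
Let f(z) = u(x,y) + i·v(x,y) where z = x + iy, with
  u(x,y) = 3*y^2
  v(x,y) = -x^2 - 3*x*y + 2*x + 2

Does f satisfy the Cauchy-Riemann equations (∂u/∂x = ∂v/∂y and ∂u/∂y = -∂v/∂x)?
∂u/∂x = 0
∂v/∂y = -3*x
∂u/∂y = 6*y
∂v/∂x = -2*x - 3*y + 2
∂u/∂x ≠ ∂v/∂y and ∂u/∂y ≠ -∂v/∂x; the Cauchy-Riemann equations are not satisfied, so f is not analytic.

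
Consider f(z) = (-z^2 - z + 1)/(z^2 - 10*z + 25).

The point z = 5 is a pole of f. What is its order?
2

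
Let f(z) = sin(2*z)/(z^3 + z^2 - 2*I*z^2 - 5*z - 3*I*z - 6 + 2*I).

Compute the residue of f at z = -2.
(-3/34 + 5*I/34)*sin(4)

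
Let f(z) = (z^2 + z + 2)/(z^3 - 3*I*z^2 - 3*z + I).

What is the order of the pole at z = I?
3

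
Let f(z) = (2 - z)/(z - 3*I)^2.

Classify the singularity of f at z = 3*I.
pole of order 2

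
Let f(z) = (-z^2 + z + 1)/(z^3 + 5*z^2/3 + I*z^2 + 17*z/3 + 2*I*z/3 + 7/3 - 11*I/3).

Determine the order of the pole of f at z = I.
1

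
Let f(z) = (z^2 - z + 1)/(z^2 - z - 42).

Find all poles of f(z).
The singularities of f are the zeros of the denominator. Factoring,
  z^2 - z - 42 = (z + 6)*(z - 7)
so the candidates are z = -6, z = 7.

Check the numerator P(z) = z^2 - z + 1 at each one:
  P(-6) = 43 ≠ 0, so z = -6 is a (simple) pole.
  P(7) = 43 ≠ 0, so z = 7 is a (simple) pole.

Poles of f: {-6, 7}

Final answer: {-6, 7}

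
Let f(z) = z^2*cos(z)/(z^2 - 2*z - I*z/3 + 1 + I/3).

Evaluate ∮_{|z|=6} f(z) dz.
-6*pi*cos(1) + pi*(16/3 + 4*I)*cos(1 + I/3)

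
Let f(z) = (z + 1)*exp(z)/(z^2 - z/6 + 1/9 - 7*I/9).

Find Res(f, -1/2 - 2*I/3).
Write f(z) = P(z)/Q(z) with P(z) = (z + 1)*exp(z) and Q(z) = z^2 - z/6 + 1/9 - 7*I/9.
The denominator factors as Q(z) = (z + 1/2 + 2*I/3)*(z - 2/3 - 2*I/3), so z = -1/2 - 2*I/3 is a simple zero of Q and P is analytic there; z = -1/2 - 2*I/3 is therefore a simple pole and
  Res(f, z₀) = P(z₀)/Q'(z₀).

Q'(z) = 2*z - 1/6, so Q'(-1/2 - 2*I/3) = -7/6 - 4*I/3.
P(-1/2 - 2*I/3) = (1/2 - 2*I/3)*exp(-1/2 - 2*I/3).

Res(f, -1/2 - 2*I/3) = ((1/2 - 2*I/3)*exp(-1/2 - 2*I/3))/(-7/6 - 4*I/3) = (11/113 + 52*I/113)*exp(-1/2 - 2*I/3)

Final answer: (11/113 + 52*I/113)*exp(-1/2 - 2*I/3)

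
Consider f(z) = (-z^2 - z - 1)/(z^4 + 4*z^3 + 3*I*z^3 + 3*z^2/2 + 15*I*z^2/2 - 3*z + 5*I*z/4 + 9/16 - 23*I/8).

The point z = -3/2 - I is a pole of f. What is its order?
Factor the denominator:
  z^4 + 4*z^3 + 3*I*z^3 + 3*z^2/2 + 15*I*z^2/2 - 3*z + 5*I*z/4 + 9/16 - 23*I/8 = (z + 3/2 + I)^3*(z - 1/2)

The numerator P(z) = -z^2 - z - 1 has P(-3/2 - I) = -3/4 - 2*I ≠ 0, so no factor of (z + 3/2 + I) cancels.
Near z = -3/2 - I we can therefore write f(z) = g(z)/(z + 3/2 + I)^3 with g analytic at -3/2 - I and g(-3/2 - I) ≠ 0 (g is the numerator divided by the remaining denominator factors).

Hence z = -3/2 - I is a pole of order 3.

Final answer: 3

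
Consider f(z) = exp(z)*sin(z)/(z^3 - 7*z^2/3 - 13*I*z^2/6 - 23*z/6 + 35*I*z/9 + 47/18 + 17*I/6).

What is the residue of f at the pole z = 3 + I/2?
Write f(z) = P(z)/Q(z) with P(z) = exp(z)*sin(z) and Q(z) = z^3 - 7*z^2/3 - 13*I*z^2/6 - 23*z/6 + 35*I*z/9 + 47/18 + 17*I/6.
The denominator factors as Q(z) = (z - 1/3 - I)*(z - 3 - I/2)*(z + 1 - 2*I/3), so z = 3 + I/2 is a simple zero of Q and P is analytic there; z = 3 + I/2 is therefore a simple pole and
  Res(f, z₀) = P(z₀)/Q'(z₀).

Q'(z) = 3*z^2 - 14*z/3 - 13*I*z/3 - 23/6 + 35*I/9, so Q'(3 + I/2) = 127/12 - 22*I/9.
P(3 + I/2) = exp(3 + I/2)*sin(3 + I/2).

Res(f, 3 + I/2) = (exp(3 + I/2)*sin(3 + I/2))/(127/12 - 22*I/9) = (13716/152905 + 3168*I/152905)*exp(3 + I/2)*sin(3 + I/2)

Final answer: (13716/152905 + 3168*I/152905)*exp(3 + I/2)*sin(3 + I/2)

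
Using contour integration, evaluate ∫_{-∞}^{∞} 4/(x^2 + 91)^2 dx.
Let f(z) = 4/(z^2 + 91)^2. The denominator has no real zeros and deg Q - deg P = 4 ≥ 2, so the integral of f over the upper semicircle |z| = R tends to 0 as R → ∞. Closing the contour in the upper half-plane,
  ∫_{-∞}^{∞} f(x) dx = 2πi · Σ Res(f, z_k)  over the poles with Im z_k > 0.

Zeros of the denominator: z^2 + 91 = 0 gives z = ±sqrt(91)*I.
Upper half-plane: z = sqrt(91)*I (a pole of order 2).

Write f(z) = g(z)/(z - sqrt(91)*I)^2 with g(z) = 4/(z + sqrt(91)*I)^2. For a double pole, Res(f, z₀) = g'(z₀):
  g'(z) = -8/(z + sqrt(91)*I)^3
  Res(f, sqrt(91)*I) = g'(sqrt(91)*I) = -sqrt(91)*I/8281

∫_{-∞}^{∞} f(x) dx = 2πi · (-sqrt(91)*I/8281) = 2*sqrt(91)*pi/8281

Final answer: 2*sqrt(91)*pi/8281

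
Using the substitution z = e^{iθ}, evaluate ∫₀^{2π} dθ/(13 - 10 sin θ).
2*sqrt(69)*pi/69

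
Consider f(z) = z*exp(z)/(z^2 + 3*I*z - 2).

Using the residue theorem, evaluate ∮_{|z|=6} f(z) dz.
By the residue theorem, ∮_C f(z) dz = 2πi · (sum of the residues of f at the poles inside |z| = 6).

The denominator factors as (z + I)*(z + 2*I), so the singularities of f are simple poles at z = -I, z = -2*I.
  |-I|² = 1 < 36 = 6², so this pole is inside the contour.
  |-2*I|² = 4 < 36 = 6², so this pole is inside the contour.

With P(z) = z*exp(z) and Q(z) = z^2 + 3*I*z - 2, each pole is simple, so Res(f, z₀) = P(z₀)/Q'(z₀) with Q'(z) = 2*z + 3*I.
  Res(f, -I) = P(-I)/Q'(-I) = (-I*exp(-I))/(I) = -exp(-I)
  Res(f, -2*I) = P(-2*I)/Q'(-2*I) = (-2*I*exp(-2*I))/(-I) = 2*exp(-2*I)

Sum of residues inside C: 2*exp(-2*I) - exp(-I)
∮_C f(z) dz = 2πi · (2*exp(-2*I) - exp(-I)) = 4*I*pi*exp(-2*I) - 2*I*pi*exp(-I)

Final answer: 4*I*pi*exp(-2*I) - 2*I*pi*exp(-I)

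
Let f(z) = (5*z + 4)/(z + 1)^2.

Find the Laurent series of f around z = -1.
Put w = z - (-1), i.e. z = w - 1. The denominator is w^2, so it suffices to rewrite the numerator in powers of w.

P(z) = 5*z + 4
P(w - 1) = -1 + 5*w

Dividing each term by w^2:
  f = -1/w^2 + 5/w

Substituting back w = z + 1:
  f(z) = -1/(z + 1)^2 + 5/(z + 1)

The series is finite because the numerator is a polynomial; the negative powers form the principal part, and the coefficient of 1/(z + 1) gives Res(f, -1) = 5.

Final answer: -1/(z + 1)^2 + 5/(z + 1)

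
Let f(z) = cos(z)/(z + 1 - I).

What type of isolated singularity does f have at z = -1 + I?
Write f(z) = g(z)/(z + 1 - I) with g(z) = cos(z).
g is entire and g(-1 + I) = cos(1 - I) ≠ 0, so no factor of (z + 1 - I) cancels: the Laurent expansion of f about z = -1 + I starts at the power -1, i.e. lim_{z→z₀} (z - z₀) f(z) = cos(1 - I) is finite and nonzero.
So z = -1 + I is a pole of order 1.

Final answer: pole of order 1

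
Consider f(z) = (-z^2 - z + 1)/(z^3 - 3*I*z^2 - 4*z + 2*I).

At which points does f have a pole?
The singularities of f are the zeros of the denominator. Factoring,
  z^3 - 3*I*z^2 - 4*z + 2*I = (z + 1 - I)*(z - 1 - I)*(z - I)
so the candidates are z = -1 + I, z = 1 + I, z = I.

Check the numerator P(z) = -z^2 - z + 1 at each one:
  P(-1 + I) = 2 + I ≠ 0, so z = -1 + I is a (simple) pole.
  P(1 + I) = -3*I ≠ 0, so z = 1 + I is a (simple) pole.
  P(I) = 2 - I ≠ 0, so z = I is a (simple) pole.

Poles of f: {-1 + I, I, 1 + I}

Final answer: {-1 + I, I, 1 + I}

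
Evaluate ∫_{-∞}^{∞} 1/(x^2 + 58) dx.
Let f(z) = 1/(z^2 + 58). The denominator has no real zeros and deg Q - deg P = 2 ≥ 2, so the integral of f over the upper semicircle |z| = R tends to 0 as R → ∞. Closing the contour in the upper half-plane,
  ∫_{-∞}^{∞} f(x) dx = 2πi · Σ Res(f, z_k)  over the poles with Im z_k > 0.

Zeros of the denominator: z^2 + 58 = 0 gives z = ±sqrt(58)*I.
Upper half-plane: z = sqrt(58)*I (simple).

Each pole is a simple zero of Q(z) = z^2 + 58, so Res(f, z₀) = P(z₀)/Q'(z₀) with P(z) = 1, Q'(z) = 2*z:
  Res(f, sqrt(58)*I) = (1)/(2*sqrt(58)*I) = -sqrt(58)*I/116

∫_{-∞}^{∞} f(x) dx = 2πi · (-sqrt(58)*I/116) = sqrt(58)*pi/58

Final answer: sqrt(58)*pi/58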